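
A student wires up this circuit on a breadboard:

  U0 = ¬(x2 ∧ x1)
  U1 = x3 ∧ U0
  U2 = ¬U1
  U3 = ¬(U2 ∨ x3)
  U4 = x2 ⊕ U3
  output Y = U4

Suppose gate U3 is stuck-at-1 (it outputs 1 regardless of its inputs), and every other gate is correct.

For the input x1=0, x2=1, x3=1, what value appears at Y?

0

Propagate with U3 forced: U0=1, U1=1, U2=0, U3=1 [stuck-at-1], U4=0.
So Y = 0. (Without the fault it would be 1.)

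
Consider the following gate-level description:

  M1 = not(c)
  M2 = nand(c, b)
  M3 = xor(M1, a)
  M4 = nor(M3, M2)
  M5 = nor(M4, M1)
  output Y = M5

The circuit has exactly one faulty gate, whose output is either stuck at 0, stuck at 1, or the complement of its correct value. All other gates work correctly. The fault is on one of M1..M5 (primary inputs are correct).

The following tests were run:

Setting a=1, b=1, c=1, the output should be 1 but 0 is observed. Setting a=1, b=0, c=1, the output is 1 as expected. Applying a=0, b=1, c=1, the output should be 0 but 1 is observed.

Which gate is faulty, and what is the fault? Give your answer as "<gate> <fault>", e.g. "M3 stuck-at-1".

Fault-free values for test 1 (a=1, b=1, c=1): M1=0, M2=0, M3=1, M4=0, M5=1, giving Y=1. Observed 0.
Test 1: faults giving observed 0 are {M1 stuck-at-1, M1 inverted output, M3 stuck-at-0, M3 inverted output, M4 stuck-at-1, M4 inverted output, M5 stuck-at-0, M5 inverted output}.
Test 2 (a=1, b=0, c=1): fault-free M1=0, M2=1, M3=1, M4=0, M5=1 → 1; observed 1. Eliminates M1 stuck-at-1, M1 inverted output, M4 stuck-at-1, M4 inverted output, M5 stuck-at-0, M5 inverted output.
Test 3 (a=0, b=1, c=1): fault-free M1=0, M2=0, M3=0, M4=1, M5=0 → 0; observed 1. Eliminates M3 stuck-at-0.
Only M3 inverted output is consistent with every test.

M3 inverted output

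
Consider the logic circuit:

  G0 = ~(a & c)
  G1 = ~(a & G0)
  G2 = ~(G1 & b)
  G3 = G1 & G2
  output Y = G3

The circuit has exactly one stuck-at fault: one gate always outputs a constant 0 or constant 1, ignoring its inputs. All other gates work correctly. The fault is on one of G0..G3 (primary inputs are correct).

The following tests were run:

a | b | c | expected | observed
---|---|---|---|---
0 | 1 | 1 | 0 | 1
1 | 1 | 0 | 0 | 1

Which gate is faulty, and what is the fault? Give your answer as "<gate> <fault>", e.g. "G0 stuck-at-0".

G3 stuck-at-1

Fault-free values for test 1 (a=0, b=1, c=1): G0=1, G1=1, G2=0, G3=0, giving Y=0. Observed 1.
Test 1: faults giving observed 1 are {G2 stuck-at-1, G3 stuck-at-1}.
Test 2 (a=1, b=1, c=0): fault-free G0=1, G1=0, G2=1, G3=0 → 0; observed 1. Eliminates G2 stuck-at-1.
Only G3 stuck-at-1 is consistent with every test.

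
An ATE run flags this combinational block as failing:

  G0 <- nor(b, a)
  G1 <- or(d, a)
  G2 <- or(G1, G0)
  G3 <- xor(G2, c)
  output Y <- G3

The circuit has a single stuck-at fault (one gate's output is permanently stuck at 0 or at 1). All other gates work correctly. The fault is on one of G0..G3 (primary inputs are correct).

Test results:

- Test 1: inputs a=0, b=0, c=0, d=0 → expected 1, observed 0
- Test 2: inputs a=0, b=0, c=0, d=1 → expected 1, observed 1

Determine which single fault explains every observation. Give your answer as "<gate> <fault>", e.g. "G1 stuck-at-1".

Fault-free values for test 1 (a=0, b=0, c=0, d=0): G0=1, G1=0, G2=1, G3=1, giving Y=1. Observed 0.
Test 1: faults giving observed 0 are {G0 stuck-at-0, G2 stuck-at-0, G3 stuck-at-0}.
Test 2 (a=0, b=0, c=0, d=1): fault-free G0=1, G1=1, G2=1, G3=1 → 1; observed 1. Eliminates G2 stuck-at-0, G3 stuck-at-0.
Only G0 stuck-at-0 is consistent with every test.

G0 stuck-at-0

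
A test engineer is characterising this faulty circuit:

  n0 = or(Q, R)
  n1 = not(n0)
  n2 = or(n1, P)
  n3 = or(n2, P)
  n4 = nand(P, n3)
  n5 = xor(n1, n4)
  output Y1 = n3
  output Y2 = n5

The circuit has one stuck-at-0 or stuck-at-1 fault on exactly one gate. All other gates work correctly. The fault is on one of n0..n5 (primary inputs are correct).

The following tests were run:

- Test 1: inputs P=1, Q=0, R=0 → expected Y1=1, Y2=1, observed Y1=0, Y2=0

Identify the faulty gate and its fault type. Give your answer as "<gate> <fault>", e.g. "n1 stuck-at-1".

Fault-free values for test 1 (P=1, Q=0, R=0): n0=0, n1=1, n2=1, n3=1, n4=0, n5=1, giving Y1=1, Y2=1. Observed Y1=0, Y2=0.
Test 1: faults giving observed Y1=0, Y2=0 are {n3 stuck-at-0}.
Only n3 stuck-at-0 is consistent with every test.

n3 stuck-at-0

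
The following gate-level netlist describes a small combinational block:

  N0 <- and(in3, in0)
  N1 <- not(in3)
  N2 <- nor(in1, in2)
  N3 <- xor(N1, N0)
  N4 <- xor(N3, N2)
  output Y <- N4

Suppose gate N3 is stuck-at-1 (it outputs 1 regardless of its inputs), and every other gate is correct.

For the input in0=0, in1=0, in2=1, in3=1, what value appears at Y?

Propagate with N3 forced: N0=0, N1=0, N2=0, N3=1 [stuck-at-1], N4=1.
So Y = 1. (Without the fault it would be 0.)

1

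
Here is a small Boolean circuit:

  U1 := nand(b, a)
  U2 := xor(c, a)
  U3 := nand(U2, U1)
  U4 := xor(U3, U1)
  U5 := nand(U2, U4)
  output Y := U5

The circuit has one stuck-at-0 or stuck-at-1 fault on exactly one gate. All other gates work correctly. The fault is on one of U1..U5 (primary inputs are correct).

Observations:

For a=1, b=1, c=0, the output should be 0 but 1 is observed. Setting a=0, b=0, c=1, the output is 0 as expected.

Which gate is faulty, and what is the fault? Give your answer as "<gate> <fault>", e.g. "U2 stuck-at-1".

Fault-free values for test 1 (a=1, b=1, c=0): U1=0, U2=1, U3=1, U4=1, U5=0, giving Y=0. Observed 1.
Test 1: faults giving observed 1 are {U2 stuck-at-0, U3 stuck-at-0, U4 stuck-at-0, U5 stuck-at-1}.
Test 2 (a=0, b=0, c=1): fault-free U1=1, U2=1, U3=0, U4=1, U5=0 → 0; observed 0. Eliminates U2 stuck-at-0, U4 stuck-at-0, U5 stuck-at-1.
Only U3 stuck-at-0 is consistent with every test.

U3 stuck-at-0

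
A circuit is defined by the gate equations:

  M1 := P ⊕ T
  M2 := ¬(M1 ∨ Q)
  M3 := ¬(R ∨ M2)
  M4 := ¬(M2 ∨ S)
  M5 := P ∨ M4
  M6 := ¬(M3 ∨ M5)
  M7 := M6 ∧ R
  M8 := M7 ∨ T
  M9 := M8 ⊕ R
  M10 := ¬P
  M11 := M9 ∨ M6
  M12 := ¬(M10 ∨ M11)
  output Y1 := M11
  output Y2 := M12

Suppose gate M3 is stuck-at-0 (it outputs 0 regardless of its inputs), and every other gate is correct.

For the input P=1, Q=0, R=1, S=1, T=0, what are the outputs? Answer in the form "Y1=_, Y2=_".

Propagate with M3 forced: M1=1, M2=0, M3=0 [stuck-at-0], M4=0, M5=1, M6=0, M7=0, M8=0, M9=1, M10=0, M11=1, M12=0.
So the outputs are Y1=1, Y2=0. (Same as the fault-free value — the fault is masked on this input.)

Y1=1, Y2=0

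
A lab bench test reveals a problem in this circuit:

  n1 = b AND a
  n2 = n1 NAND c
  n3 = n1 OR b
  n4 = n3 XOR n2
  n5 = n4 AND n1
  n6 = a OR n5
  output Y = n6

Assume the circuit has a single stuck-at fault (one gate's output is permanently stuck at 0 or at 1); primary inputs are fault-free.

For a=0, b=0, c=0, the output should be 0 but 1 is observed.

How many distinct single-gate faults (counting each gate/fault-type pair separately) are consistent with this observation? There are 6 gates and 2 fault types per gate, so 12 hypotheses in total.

Fault-free: n1=0, n2=1, n3=0, n4=1, n5=0, n6=0 → 0. Observed 1.
  n1 stuck-at-0: output 0 ✗
  n1 stuck-at-1: output 0 ✗
  n2 stuck-at-0: output 0 ✗
  n2 stuck-at-1: output 0 ✗
  n3 stuck-at-0: output 0 ✗
  n3 stuck-at-1: output 0 ✗
  n4 stuck-at-0: output 0 ✗
  n4 stuck-at-1: output 0 ✗
  n5 stuck-at-0: output 0 ✗
  n5 stuck-at-1: output 1 ✓
  n6 stuck-at-0: output 0 ✗
  n6 stuck-at-1: output 1 ✓
Consistent faults: {n5 stuck-at-1, n6 stuck-at-1} — 2 in all.

2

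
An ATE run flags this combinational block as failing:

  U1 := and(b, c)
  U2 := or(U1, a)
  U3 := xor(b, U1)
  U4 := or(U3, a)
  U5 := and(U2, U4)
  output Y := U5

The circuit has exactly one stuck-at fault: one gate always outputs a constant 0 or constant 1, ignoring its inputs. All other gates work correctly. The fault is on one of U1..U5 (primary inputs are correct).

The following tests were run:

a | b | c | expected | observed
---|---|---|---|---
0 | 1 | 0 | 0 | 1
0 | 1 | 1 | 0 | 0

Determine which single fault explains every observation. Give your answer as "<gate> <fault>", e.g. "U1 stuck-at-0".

Fault-free values for test 1 (a=0, b=1, c=0): U1=0, U2=0, U3=1, U4=1, U5=0, giving Y=0. Observed 1.
Test 1: faults giving observed 1 are {U2 stuck-at-1, U5 stuck-at-1}.
Test 2 (a=0, b=1, c=1): fault-free U1=1, U2=1, U3=0, U4=0, U5=0 → 0; observed 0. Eliminates U5 stuck-at-1.
Only U2 stuck-at-1 is consistent with every test.

U2 stuck-at-1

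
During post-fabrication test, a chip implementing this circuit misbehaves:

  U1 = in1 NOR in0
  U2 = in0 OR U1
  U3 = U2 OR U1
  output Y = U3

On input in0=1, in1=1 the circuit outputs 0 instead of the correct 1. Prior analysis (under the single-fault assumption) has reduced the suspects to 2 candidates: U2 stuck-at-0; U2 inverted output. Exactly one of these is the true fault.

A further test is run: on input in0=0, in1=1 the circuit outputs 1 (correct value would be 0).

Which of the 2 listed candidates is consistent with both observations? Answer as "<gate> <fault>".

Evaluate each candidate on input in0=0, in1=1:
  U2 stuck-at-0: U1=0, U2=0 [stuck-at-0], U3=0 → 0 — eliminated
  U2 inverted output: U1=0, U2=1 [inverted output], U3=1 → 1 — matches
Only U2 inverted output reproduces the observed 1.

U2 inverted output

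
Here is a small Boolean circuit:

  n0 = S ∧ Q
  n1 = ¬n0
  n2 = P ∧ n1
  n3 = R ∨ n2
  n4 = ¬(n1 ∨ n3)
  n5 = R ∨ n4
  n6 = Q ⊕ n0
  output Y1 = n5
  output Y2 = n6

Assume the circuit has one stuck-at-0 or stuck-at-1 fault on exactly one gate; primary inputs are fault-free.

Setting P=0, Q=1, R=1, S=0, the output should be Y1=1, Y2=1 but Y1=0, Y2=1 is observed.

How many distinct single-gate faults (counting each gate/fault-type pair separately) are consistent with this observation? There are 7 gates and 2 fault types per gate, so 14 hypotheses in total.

Fault-free: n0=0, n1=1, n2=0, n3=1, n4=0, n5=1, n6=1 → Y1=1, Y2=1. Observed Y1=0, Y2=1.
  n0 stuck-at-0: output Y1=1, Y2=1 ✗
  n0 stuck-at-1: output Y1=1, Y2=0 ✗
  n1 stuck-at-0: output Y1=1, Y2=1 ✗
  n1 stuck-at-1: output Y1=1, Y2=1 ✗
  n2 stuck-at-0: output Y1=1, Y2=1 ✗
  n2 stuck-at-1: output Y1=1, Y2=1 ✗
  n3 stuck-at-0: output Y1=1, Y2=1 ✗
  n3 stuck-at-1: output Y1=1, Y2=1 ✗
  n4 stuck-at-0: output Y1=1, Y2=1 ✗
  n4 stuck-at-1: output Y1=1, Y2=1 ✗
  n5 stuck-at-0: output Y1=0, Y2=1 ✓
  n5 stuck-at-1: output Y1=1, Y2=1 ✗
  n6 stuck-at-0: output Y1=1, Y2=0 ✗
  n6 stuck-at-1: output Y1=1, Y2=1 ✗
Consistent faults: {n5 stuck-at-0} — 1 in all.

1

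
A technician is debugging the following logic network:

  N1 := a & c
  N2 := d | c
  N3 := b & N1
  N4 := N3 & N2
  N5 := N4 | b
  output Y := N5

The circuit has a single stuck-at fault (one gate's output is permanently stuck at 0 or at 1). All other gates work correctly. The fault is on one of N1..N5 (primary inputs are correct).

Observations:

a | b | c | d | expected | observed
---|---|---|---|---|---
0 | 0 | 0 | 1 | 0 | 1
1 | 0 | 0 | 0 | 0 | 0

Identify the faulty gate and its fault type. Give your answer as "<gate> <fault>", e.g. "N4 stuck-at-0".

Fault-free values for test 1 (a=0, b=0, c=0, d=1): N1=0, N2=1, N3=0, N4=0, N5=0, giving Y=0. Observed 1.
Test 1: faults giving observed 1 are {N3 stuck-at-1, N4 stuck-at-1, N5 stuck-at-1}.
Test 2 (a=1, b=0, c=0, d=0): fault-free N1=0, N2=0, N3=0, N4=0, N5=0 → 0; observed 0. Eliminates N4 stuck-at-1, N5 stuck-at-1.
Only N3 stuck-at-1 is consistent with every test.

N3 stuck-at-1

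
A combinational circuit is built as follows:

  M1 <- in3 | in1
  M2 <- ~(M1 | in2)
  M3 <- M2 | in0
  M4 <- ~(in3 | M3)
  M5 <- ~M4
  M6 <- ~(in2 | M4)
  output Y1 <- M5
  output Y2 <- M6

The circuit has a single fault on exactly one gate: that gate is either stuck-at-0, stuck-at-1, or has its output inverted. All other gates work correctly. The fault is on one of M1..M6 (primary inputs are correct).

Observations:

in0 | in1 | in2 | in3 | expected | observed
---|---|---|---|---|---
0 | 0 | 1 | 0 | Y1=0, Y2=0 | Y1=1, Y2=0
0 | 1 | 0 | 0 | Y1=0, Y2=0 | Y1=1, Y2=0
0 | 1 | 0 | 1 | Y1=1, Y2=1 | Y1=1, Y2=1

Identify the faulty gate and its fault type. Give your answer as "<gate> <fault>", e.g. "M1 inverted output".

Fault-free values for test 1 (in0=0, in1=0, in2=1, in3=0): M1=0, M2=0, M3=0, M4=1, M5=0, M6=0, giving Y1=0, Y2=0. Observed Y1=1, Y2=0.
Test 1: faults giving observed Y1=1, Y2=0 are {M2 stuck-at-1, M2 inverted output, M3 stuck-at-1, M3 inverted output, M4 stuck-at-0, M4 inverted output, M5 stuck-at-1, M5 inverted output}.
Test 2 (in0=0, in1=1, in2=0, in3=0): fault-free M1=1, M2=0, M3=0, M4=1, M5=0, M6=0 → Y1=0, Y2=0; observed Y1=1, Y2=0. Eliminates M2 stuck-at-1, M2 inverted output, M3 stuck-at-1, M3 inverted output, M4 stuck-at-0, M4 inverted output.
Test 3 (in0=0, in1=1, in2=0, in3=1): fault-free M1=1, M2=0, M3=0, M4=0, M5=1, M6=1 → Y1=1, Y2=1; observed Y1=1, Y2=1. Eliminates M5 inverted output.
Only M5 stuck-at-1 is consistent with every test.

M5 stuck-at-1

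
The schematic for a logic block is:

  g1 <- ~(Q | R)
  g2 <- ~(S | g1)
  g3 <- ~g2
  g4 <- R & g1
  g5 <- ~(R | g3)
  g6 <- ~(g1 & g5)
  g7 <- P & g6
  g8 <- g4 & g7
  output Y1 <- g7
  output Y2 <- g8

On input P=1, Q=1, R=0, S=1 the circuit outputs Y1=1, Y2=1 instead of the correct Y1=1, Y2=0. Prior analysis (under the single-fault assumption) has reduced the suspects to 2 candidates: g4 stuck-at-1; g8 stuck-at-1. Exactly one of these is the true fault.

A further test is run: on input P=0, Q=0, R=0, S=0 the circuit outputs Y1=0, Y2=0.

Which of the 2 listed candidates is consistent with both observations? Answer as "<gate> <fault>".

g4 stuck-at-1

Evaluate each candidate on input P=0, Q=0, R=0, S=0:
  g4 stuck-at-1: g1=1, g2=0, g3=1, g4=1 [stuck-at-1], g5=0, g6=1, g7=0, g8=0 → Y1=0, Y2=0 — matches
  g8 stuck-at-1: g1=1, g2=0, g3=1, g4=0, g5=0, g6=1, g7=0, g8=1 [stuck-at-1] → Y1=0, Y2=1 — eliminated
Only g4 stuck-at-1 reproduces the observed Y1=0, Y2=0.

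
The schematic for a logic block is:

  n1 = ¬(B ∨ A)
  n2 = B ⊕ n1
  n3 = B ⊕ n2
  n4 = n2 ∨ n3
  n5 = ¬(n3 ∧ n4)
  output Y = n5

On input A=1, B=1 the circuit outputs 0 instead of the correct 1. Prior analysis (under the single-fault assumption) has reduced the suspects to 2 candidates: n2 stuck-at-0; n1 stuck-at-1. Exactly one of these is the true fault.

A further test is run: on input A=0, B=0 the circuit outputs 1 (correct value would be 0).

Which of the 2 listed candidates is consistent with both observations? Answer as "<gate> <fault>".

n2 stuck-at-0

Evaluate each candidate on input A=0, B=0:
  n2 stuck-at-0: n1=1, n2=0 [stuck-at-0], n3=0, n4=0, n5=1 → 1 — matches
  n1 stuck-at-1: n1=1 [stuck-at-1], n2=1, n3=1, n4=1, n5=0 → 0 — eliminated
Only n2 stuck-at-0 reproduces the observed 1.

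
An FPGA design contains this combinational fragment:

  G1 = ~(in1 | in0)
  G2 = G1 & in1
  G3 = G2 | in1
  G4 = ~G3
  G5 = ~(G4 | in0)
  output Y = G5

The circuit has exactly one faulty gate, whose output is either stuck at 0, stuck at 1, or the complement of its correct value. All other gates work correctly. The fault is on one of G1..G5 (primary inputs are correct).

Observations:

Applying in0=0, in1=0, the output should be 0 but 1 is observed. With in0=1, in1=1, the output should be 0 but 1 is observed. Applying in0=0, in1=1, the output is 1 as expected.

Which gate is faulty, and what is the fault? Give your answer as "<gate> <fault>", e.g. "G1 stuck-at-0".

G5 stuck-at-1

Fault-free values for test 1 (in0=0, in1=0): G1=1, G2=0, G3=0, G4=1, G5=0, giving Y=0. Observed 1.
Test 1: faults giving observed 1 are {G2 stuck-at-1, G2 inverted output, G3 stuck-at-1, G3 inverted output, G4 stuck-at-0, G4 inverted output, G5 stuck-at-1, G5 inverted output}.
Test 2 (in0=1, in1=1): fault-free G1=0, G2=0, G3=1, G4=0, G5=0 → 0; observed 1. Eliminates G2 stuck-at-1, G2 inverted output, G3 stuck-at-1, G3 inverted output, G4 stuck-at-0, G4 inverted output.
Test 3 (in0=0, in1=1): fault-free G1=0, G2=0, G3=1, G4=0, G5=1 → 1; observed 1. Eliminates G5 inverted output.
Only G5 stuck-at-1 is consistent with every test.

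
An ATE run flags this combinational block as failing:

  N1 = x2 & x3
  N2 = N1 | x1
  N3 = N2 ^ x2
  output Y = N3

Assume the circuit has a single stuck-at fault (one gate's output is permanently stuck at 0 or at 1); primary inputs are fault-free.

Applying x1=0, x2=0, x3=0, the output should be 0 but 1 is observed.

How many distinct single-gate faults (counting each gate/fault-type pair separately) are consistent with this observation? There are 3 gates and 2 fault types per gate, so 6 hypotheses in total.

3

Fault-free: N1=0, N2=0, N3=0 → 0. Observed 1.
  N1 stuck-at-0: output 0 ✗
  N1 stuck-at-1: output 1 ✓
  N2 stuck-at-0: output 0 ✗
  N2 stuck-at-1: output 1 ✓
  N3 stuck-at-0: output 0 ✗
  N3 stuck-at-1: output 1 ✓
Consistent faults: {N1 stuck-at-1, N2 stuck-at-1, N3 stuck-at-1} — 3 in all.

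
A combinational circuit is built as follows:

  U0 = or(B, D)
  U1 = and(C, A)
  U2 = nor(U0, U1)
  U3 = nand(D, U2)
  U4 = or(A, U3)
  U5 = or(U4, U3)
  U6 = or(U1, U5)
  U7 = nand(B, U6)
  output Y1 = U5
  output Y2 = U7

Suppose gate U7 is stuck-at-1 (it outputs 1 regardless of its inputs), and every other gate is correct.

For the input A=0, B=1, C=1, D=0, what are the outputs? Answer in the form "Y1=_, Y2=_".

Y1=1, Y2=1

Propagate with U7 forced: U0=1, U1=0, U2=0, U3=1, U4=1, U5=1, U6=1, U7=1 [stuck-at-1].
So the outputs are Y1=1, Y2=1. (Without the fault they would be Y1=1, Y2=0.)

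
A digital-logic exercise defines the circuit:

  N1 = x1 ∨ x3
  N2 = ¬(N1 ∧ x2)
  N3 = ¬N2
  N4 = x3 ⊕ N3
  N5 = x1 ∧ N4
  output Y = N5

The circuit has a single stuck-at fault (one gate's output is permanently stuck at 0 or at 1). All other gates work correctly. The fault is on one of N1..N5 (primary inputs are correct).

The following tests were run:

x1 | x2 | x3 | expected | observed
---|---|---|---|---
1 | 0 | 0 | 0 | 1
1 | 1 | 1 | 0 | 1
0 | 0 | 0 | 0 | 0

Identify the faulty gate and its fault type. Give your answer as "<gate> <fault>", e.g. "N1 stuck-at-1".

Fault-free values for test 1 (x1=1, x2=0, x3=0): N1=1, N2=1, N3=0, N4=0, N5=0, giving Y=0. Observed 1.
Test 1: faults giving observed 1 are {N2 stuck-at-0, N3 stuck-at-1, N4 stuck-at-1, N5 stuck-at-1}.
Test 2 (x1=1, x2=1, x3=1): fault-free N1=1, N2=0, N3=1, N4=0, N5=0 → 0; observed 1. Eliminates N2 stuck-at-0, N3 stuck-at-1.
Test 3 (x1=0, x2=0, x3=0): fault-free N1=0, N2=1, N3=0, N4=0, N5=0 → 0; observed 0. Eliminates N5 stuck-at-1.
Only N4 stuck-at-1 is consistent with every test.

N4 stuck-at-1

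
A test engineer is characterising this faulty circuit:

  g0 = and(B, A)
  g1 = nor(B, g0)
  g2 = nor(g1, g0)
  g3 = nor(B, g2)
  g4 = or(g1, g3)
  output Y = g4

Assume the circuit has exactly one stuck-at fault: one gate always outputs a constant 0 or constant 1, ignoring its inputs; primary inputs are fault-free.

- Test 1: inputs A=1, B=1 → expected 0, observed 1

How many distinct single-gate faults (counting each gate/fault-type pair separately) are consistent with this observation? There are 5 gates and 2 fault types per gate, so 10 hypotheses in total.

3

Fault-free: g0=1, g1=0, g2=0, g3=0, g4=0 → 0. Observed 1.
  g0 stuck-at-0: output 0 ✗
  g0 stuck-at-1: output 0 ✗
  g1 stuck-at-0: output 0 ✗
  g1 stuck-at-1: output 1 ✓
  g2 stuck-at-0: output 0 ✗
  g2 stuck-at-1: output 0 ✗
  g3 stuck-at-0: output 0 ✗
  g3 stuck-at-1: output 1 ✓
  g4 stuck-at-0: output 0 ✗
  g4 stuck-at-1: output 1 ✓
Consistent faults: {g1 stuck-at-1, g3 stuck-at-1, g4 stuck-at-1} — 3 in all.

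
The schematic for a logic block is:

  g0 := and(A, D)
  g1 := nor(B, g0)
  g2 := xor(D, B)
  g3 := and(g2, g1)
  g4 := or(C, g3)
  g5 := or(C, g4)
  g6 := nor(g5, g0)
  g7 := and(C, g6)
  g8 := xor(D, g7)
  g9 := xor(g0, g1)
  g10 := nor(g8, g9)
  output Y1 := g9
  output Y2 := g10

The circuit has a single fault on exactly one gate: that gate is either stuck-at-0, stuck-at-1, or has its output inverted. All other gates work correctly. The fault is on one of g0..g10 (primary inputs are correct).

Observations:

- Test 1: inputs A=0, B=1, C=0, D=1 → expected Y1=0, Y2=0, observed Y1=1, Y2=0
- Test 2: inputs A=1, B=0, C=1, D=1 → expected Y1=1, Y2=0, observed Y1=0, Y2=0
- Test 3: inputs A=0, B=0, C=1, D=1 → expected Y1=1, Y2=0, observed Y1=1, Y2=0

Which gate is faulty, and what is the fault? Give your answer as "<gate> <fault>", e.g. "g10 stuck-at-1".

g1 stuck-at-1

Fault-free values for test 1 (A=0, B=1, C=0, D=1): g0=0, g1=0, g2=0, g3=0, g4=0, g5=0, g6=1, g7=0, g8=1, g9=0, g10=0, giving Y1=0, Y2=0. Observed Y1=1, Y2=0.
Test 1: faults giving observed Y1=1, Y2=0 are {g0 stuck-at-1, g0 inverted output, g1 stuck-at-1, g1 inverted output, g9 stuck-at-1, g9 inverted output}.
Test 2 (A=1, B=0, C=1, D=1): fault-free g0=1, g1=0, g2=1, g3=0, g4=1, g5=1, g6=0, g7=0, g8=1, g9=1, g10=0 → Y1=1, Y2=0; observed Y1=0, Y2=0. Eliminates g0 stuck-at-1, g0 inverted output, g9 stuck-at-1.
Test 3 (A=0, B=0, C=1, D=1): fault-free g0=0, g1=1, g2=1, g3=1, g4=1, g5=1, g6=0, g7=0, g8=1, g9=1, g10=0 → Y1=1, Y2=0; observed Y1=1, Y2=0. Eliminates g1 inverted output, g9 inverted output.
Only g1 stuck-at-1 is consistent with every test.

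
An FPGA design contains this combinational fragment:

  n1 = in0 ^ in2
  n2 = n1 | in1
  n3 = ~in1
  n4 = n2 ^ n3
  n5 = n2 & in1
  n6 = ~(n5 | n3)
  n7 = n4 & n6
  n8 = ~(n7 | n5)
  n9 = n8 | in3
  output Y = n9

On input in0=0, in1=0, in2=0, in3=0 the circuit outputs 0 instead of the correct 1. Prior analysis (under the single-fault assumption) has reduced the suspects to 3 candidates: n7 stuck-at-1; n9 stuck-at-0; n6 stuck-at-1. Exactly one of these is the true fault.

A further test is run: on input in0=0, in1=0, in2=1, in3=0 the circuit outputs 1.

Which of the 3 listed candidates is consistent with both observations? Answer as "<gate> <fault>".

Evaluate each candidate on input in0=0, in1=0, in2=1, in3=0:
  n7 stuck-at-1: n1=1, n2=1, n3=1, n4=0, n5=0, n6=0, n7=1 [stuck-at-1], n8=0, n9=0 → 0 — eliminated
  n9 stuck-at-0: n1=1, n2=1, n3=1, n4=0, n5=0, n6=0, n7=0, n8=1, n9=0 [stuck-at-0] → 0 — eliminated
  n6 stuck-at-1: n1=1, n2=1, n3=1, n4=0, n5=0, n6=1 [stuck-at-1], n7=0, n8=1, n9=1 → 1 — matches
Only n6 stuck-at-1 reproduces the observed 1.

n6 stuck-at-1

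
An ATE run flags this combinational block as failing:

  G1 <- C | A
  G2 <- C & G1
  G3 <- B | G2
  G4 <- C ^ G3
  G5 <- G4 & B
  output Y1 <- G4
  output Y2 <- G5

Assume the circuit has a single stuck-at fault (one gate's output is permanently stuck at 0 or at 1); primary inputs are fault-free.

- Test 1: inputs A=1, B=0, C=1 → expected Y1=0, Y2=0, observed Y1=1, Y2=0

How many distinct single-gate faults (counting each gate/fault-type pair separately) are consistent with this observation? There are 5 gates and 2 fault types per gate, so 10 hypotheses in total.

4

Fault-free: G1=1, G2=1, G3=1, G4=0, G5=0 → Y1=0, Y2=0. Observed Y1=1, Y2=0.
  G1 stuck-at-0: output Y1=1, Y2=0 ✓
  G1 stuck-at-1: output Y1=0, Y2=0 ✗
  G2 stuck-at-0: output Y1=1, Y2=0 ✓
  G2 stuck-at-1: output Y1=0, Y2=0 ✗
  G3 stuck-at-0: output Y1=1, Y2=0 ✓
  G3 stuck-at-1: output Y1=0, Y2=0 ✗
  G4 stuck-at-0: output Y1=0, Y2=0 ✗
  G4 stuck-at-1: output Y1=1, Y2=0 ✓
  G5 stuck-at-0: output Y1=0, Y2=0 ✗
  G5 stuck-at-1: output Y1=0, Y2=1 ✗
Consistent faults: {G1 stuck-at-0, G2 stuck-at-0, G3 stuck-at-0, G4 stuck-at-1} — 4 in all.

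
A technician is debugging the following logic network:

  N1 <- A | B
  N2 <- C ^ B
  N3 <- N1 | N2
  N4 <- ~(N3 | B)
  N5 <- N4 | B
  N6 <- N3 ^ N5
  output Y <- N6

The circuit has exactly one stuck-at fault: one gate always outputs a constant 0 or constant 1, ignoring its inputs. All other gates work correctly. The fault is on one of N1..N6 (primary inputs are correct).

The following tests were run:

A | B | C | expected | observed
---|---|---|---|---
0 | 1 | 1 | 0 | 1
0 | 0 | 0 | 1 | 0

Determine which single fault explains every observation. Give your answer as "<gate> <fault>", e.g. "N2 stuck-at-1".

N5 stuck-at-0

Fault-free values for test 1 (A=0, B=1, C=1): N1=1, N2=0, N3=1, N4=0, N5=1, N6=0, giving Y=0. Observed 1.
Test 1: faults giving observed 1 are {N1 stuck-at-0, N3 stuck-at-0, N5 stuck-at-0, N6 stuck-at-1}.
Test 2 (A=0, B=0, C=0): fault-free N1=0, N2=0, N3=0, N4=1, N5=1, N6=1 → 1; observed 0. Eliminates N1 stuck-at-0, N3 stuck-at-0, N6 stuck-at-1.
Only N5 stuck-at-0 is consistent with every test.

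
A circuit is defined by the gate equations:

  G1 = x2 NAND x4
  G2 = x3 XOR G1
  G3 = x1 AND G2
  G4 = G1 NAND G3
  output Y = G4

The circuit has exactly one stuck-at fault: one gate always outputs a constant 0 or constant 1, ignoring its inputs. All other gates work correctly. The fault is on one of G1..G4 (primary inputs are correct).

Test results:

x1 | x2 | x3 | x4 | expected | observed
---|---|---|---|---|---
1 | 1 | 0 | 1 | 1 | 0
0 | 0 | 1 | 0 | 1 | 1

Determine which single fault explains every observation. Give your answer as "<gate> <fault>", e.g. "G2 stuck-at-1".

G1 stuck-at-1

Fault-free values for test 1 (x1=1, x2=1, x3=0, x4=1): G1=0, G2=0, G3=0, G4=1, giving Y=1. Observed 0.
Test 1: faults giving observed 0 are {G1 stuck-at-1, G4 stuck-at-0}.
Test 2 (x1=0, x2=0, x3=1, x4=0): fault-free G1=1, G2=0, G3=0, G4=1 → 1; observed 1. Eliminates G4 stuck-at-0.
Only G1 stuck-at-1 is consistent with every test.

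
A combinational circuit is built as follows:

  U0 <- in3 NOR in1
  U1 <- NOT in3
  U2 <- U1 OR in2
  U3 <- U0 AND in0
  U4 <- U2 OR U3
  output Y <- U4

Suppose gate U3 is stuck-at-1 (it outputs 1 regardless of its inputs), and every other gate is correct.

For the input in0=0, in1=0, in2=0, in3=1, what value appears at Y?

Propagate with U3 forced: U0=0, U1=0, U2=0, U3=1 [stuck-at-1], U4=1.
So Y = 1. (Without the fault it would be 0.)

1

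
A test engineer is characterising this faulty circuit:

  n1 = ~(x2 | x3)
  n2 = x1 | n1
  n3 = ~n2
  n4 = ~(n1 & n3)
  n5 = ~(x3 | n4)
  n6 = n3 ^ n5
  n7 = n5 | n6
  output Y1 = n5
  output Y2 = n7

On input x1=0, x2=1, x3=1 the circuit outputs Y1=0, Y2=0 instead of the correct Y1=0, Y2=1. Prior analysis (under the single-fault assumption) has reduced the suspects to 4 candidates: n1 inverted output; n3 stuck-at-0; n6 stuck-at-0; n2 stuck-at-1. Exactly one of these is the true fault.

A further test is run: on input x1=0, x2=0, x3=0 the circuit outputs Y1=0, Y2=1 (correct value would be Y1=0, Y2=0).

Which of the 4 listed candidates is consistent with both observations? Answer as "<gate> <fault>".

n1 inverted output

Evaluate each candidate on input x1=0, x2=0, x3=0:
  n1 inverted output: n1=0 [inverted output], n2=0, n3=1, n4=1, n5=0, n6=1, n7=1 → Y1=0, Y2=1 — matches
  n3 stuck-at-0: n1=1, n2=1, n3=0 [stuck-at-0], n4=1, n5=0, n6=0, n7=0 → Y1=0, Y2=0 — eliminated
  n6 stuck-at-0: n1=1, n2=1, n3=0, n4=1, n5=0, n6=0 [stuck-at-0], n7=0 → Y1=0, Y2=0 — eliminated
  n2 stuck-at-1: n1=1, n2=1 [stuck-at-1], n3=0, n4=1, n5=0, n6=0, n7=0 → Y1=0, Y2=0 — eliminated
Only n1 inverted output reproduces the observed Y1=0, Y2=1.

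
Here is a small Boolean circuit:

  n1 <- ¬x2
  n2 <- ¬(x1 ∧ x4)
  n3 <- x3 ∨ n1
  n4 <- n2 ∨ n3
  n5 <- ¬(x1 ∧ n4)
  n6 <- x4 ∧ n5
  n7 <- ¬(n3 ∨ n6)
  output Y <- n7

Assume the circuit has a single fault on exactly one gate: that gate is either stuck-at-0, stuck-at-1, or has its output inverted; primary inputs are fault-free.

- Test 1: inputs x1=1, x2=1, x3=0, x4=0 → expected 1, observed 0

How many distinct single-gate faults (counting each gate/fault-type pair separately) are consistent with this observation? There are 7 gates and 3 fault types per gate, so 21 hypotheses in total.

Fault-free: n1=0, n2=1, n3=0, n4=1, n5=0, n6=0, n7=1 → 1. Observed 0.
  n1: stuck-at-1, inverted output ✓; others ✗
  n2: none of the 3 fault types match ✗
  n3: stuck-at-1, inverted output ✓; others ✗
  n4: none of the 3 fault types match ✗
  n5: none of the 3 fault types match ✗
  n6: stuck-at-1, inverted output ✓; others ✗
  n7: stuck-at-0, inverted output ✓; others ✗
Consistent faults: {n1 stuck-at-1, n1 inverted output, n3 stuck-at-1, n3 inverted output, n6 stuck-at-1, n6 inverted output, n7 stuck-at-0, n7 inverted output} — 8 in all.

8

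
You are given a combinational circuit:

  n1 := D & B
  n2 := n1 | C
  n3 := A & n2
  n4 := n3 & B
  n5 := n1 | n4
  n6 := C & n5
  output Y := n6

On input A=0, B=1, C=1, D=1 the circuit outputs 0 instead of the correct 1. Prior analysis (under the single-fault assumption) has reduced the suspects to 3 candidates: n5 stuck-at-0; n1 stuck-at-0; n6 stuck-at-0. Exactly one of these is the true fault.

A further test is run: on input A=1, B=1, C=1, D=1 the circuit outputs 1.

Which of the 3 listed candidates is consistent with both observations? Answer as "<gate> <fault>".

n1 stuck-at-0

Evaluate each candidate on input A=1, B=1, C=1, D=1:
  n5 stuck-at-0: n1=1, n2=1, n3=1, n4=1, n5=0 [stuck-at-0], n6=0 → 0 — eliminated
  n1 stuck-at-0: n1=0 [stuck-at-0], n2=1, n3=1, n4=1, n5=1, n6=1 → 1 — matches
  n6 stuck-at-0: n1=1, n2=1, n3=1, n4=1, n5=1, n6=0 [stuck-at-0] → 0 — eliminated
Only n1 stuck-at-0 reproduces the observed 1.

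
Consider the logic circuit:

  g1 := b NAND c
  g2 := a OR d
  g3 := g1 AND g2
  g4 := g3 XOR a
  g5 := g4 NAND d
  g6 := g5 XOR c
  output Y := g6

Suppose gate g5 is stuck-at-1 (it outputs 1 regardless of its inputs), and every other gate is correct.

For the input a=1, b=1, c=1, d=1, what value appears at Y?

Propagate with g5 forced: g1=0, g2=1, g3=0, g4=1, g5=1 [stuck-at-1], g6=0.
So Y = 0. (Without the fault it would be 1.)

0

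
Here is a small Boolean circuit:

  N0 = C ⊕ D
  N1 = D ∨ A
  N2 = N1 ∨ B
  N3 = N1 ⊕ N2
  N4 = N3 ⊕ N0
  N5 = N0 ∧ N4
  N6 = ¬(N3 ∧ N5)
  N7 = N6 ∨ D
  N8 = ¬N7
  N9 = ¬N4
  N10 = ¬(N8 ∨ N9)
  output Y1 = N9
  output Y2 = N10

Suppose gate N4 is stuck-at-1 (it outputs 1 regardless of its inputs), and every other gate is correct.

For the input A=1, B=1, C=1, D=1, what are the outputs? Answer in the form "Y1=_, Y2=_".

Y1=0, Y2=1

Propagate with N4 forced: N0=0, N1=1, N2=1, N3=0, N4=1 [stuck-at-1], N5=0, N6=1, N7=1, N8=0, N9=0, N10=1.
So the outputs are Y1=0, Y2=1. (Without the fault they would be Y1=1, Y2=0.)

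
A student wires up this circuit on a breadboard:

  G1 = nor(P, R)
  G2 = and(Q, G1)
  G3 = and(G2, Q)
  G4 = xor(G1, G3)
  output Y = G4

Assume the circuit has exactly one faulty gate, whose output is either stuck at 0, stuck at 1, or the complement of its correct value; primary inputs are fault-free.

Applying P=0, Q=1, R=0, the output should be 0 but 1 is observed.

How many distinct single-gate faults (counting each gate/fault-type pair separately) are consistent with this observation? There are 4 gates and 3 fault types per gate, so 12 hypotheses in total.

Fault-free: G1=1, G2=1, G3=1, G4=0 → 0. Observed 1.
  G1 stuck-at-0: output 0 ✗
  G1 stuck-at-1: output 0 ✗
  G1 inverted output: output 0 ✗
  G2 stuck-at-0: output 1 ✓
  G2 stuck-at-1: output 0 ✗
  G2 inverted output: output 1 ✓
  G3 stuck-at-0: output 1 ✓
  G3 stuck-at-1: output 0 ✗
  G3 inverted output: output 1 ✓
  G4 stuck-at-0: output 0 ✗
  G4 stuck-at-1: output 1 ✓
  G4 inverted output: output 1 ✓
Consistent faults: {G2 stuck-at-0, G2 inverted output, G3 stuck-at-0, G3 inverted output, G4 stuck-at-1, G4 inverted output} — 6 in all.

6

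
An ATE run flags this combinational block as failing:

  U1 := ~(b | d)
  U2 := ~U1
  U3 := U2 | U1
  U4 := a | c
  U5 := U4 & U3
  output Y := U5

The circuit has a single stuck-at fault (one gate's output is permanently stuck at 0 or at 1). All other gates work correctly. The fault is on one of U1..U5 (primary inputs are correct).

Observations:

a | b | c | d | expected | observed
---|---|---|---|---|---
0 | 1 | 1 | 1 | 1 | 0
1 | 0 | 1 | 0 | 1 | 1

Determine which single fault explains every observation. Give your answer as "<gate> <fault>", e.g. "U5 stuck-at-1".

Fault-free values for test 1 (a=0, b=1, c=1, d=1): U1=0, U2=1, U3=1, U4=1, U5=1, giving Y=1. Observed 0.
Test 1: faults giving observed 0 are {U2 stuck-at-0, U3 stuck-at-0, U4 stuck-at-0, U5 stuck-at-0}.
Test 2 (a=1, b=0, c=1, d=0): fault-free U1=1, U2=0, U3=1, U4=1, U5=1 → 1; observed 1. Eliminates U3 stuck-at-0, U4 stuck-at-0, U5 stuck-at-0.
Only U2 stuck-at-0 is consistent with every test.

U2 stuck-at-0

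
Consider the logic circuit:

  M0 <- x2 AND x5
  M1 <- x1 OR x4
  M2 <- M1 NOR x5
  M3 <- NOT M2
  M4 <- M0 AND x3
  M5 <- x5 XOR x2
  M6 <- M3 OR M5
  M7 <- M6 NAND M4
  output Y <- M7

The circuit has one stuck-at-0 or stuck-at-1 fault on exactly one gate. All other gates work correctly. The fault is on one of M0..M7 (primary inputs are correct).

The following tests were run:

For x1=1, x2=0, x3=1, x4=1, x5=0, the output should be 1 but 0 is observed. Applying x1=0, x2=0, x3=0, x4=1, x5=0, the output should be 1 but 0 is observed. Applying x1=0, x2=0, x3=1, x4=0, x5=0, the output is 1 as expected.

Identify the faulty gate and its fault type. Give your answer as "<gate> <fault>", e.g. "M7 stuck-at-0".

Fault-free values for test 1 (x1=1, x2=0, x3=1, x4=1, x5=0): M0=0, M1=1, M2=0, M3=1, M4=0, M5=0, M6=1, M7=1, giving Y=1. Observed 0.
Test 1: faults giving observed 0 are {M0 stuck-at-1, M4 stuck-at-1, M7 stuck-at-0}.
Test 2 (x1=0, x2=0, x3=0, x4=1, x5=0): fault-free M0=0, M1=1, M2=0, M3=1, M4=0, M5=0, M6=1, M7=1 → 1; observed 0. Eliminates M0 stuck-at-1.
Test 3 (x1=0, x2=0, x3=1, x4=0, x5=0): fault-free M0=0, M1=0, M2=1, M3=0, M4=0, M5=0, M6=0, M7=1 → 1; observed 1. Eliminates M7 stuck-at-0.
Only M4 stuck-at-1 is consistent with every test.

M4 stuck-at-1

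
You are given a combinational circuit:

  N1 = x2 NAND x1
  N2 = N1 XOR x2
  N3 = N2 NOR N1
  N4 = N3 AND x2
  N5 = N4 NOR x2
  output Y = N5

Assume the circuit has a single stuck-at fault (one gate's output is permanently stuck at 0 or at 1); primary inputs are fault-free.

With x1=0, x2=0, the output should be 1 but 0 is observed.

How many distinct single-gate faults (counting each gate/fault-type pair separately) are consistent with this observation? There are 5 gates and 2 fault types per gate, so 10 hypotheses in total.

Fault-free: N1=1, N2=1, N3=0, N4=0, N5=1 → 1. Observed 0.
  N1 stuck-at-0: output 1 ✗
  N1 stuck-at-1: output 1 ✗
  N2 stuck-at-0: output 1 ✗
  N2 stuck-at-1: output 1 ✗
  N3 stuck-at-0: output 1 ✗
  N3 stuck-at-1: output 1 ✗
  N4 stuck-at-0: output 1 ✗
  N4 stuck-at-1: output 0 ✓
  N5 stuck-at-0: output 0 ✓
  N5 stuck-at-1: output 1 ✗
Consistent faults: {N4 stuck-at-1, N5 stuck-at-0} — 2 in all.

2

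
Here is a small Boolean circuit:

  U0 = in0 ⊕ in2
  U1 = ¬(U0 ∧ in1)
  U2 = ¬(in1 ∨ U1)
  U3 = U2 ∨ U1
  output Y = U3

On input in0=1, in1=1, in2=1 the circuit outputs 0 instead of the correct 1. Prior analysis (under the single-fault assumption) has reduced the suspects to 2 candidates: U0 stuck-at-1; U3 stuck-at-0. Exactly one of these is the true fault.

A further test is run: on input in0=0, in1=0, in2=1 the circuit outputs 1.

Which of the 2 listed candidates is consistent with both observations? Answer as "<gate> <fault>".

Evaluate each candidate on input in0=0, in1=0, in2=1:
  U0 stuck-at-1: U0=1 [stuck-at-1], U1=1, U2=0, U3=1 → 1 — matches
  U3 stuck-at-0: U0=1, U1=1, U2=0, U3=0 [stuck-at-0] → 0 — eliminated
Only U0 stuck-at-1 reproduces the observed 1.

U0 stuck-at-1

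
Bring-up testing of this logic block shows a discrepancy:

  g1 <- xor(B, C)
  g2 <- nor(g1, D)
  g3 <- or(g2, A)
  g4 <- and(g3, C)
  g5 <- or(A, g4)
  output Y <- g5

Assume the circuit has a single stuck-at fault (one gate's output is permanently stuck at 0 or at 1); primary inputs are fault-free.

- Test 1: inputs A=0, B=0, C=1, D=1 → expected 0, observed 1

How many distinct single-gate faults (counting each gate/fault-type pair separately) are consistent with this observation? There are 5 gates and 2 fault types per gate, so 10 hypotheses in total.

4

Fault-free: g1=1, g2=0, g3=0, g4=0, g5=0 → 0. Observed 1.
  g1 stuck-at-0: output 0 ✗
  g1 stuck-at-1: output 0 ✗
  g2 stuck-at-0: output 0 ✗
  g2 stuck-at-1: output 1 ✓
  g3 stuck-at-0: output 0 ✗
  g3 stuck-at-1: output 1 ✓
  g4 stuck-at-0: output 0 ✗
  g4 stuck-at-1: output 1 ✓
  g5 stuck-at-0: output 0 ✗
  g5 stuck-at-1: output 1 ✓
Consistent faults: {g2 stuck-at-1, g3 stuck-at-1, g4 stuck-at-1, g5 stuck-at-1} — 4 in all.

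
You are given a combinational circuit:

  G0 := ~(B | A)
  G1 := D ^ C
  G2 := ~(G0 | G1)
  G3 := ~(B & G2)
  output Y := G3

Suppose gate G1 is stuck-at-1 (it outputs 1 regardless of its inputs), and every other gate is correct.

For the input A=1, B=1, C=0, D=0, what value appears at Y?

Propagate with G1 forced: G0=0, G1=1 [stuck-at-1], G2=0, G3=1.
So Y = 1. (Without the fault it would be 0.)

1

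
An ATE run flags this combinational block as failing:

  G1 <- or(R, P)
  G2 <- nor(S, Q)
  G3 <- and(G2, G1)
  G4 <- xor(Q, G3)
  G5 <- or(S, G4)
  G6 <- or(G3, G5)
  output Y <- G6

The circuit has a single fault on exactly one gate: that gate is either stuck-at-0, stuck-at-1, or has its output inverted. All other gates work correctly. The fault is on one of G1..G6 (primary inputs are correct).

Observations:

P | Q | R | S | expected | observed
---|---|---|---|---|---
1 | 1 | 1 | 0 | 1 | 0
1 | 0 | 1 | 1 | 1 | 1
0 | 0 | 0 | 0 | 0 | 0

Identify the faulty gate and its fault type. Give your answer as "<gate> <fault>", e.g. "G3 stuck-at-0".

G4 stuck-at-0

Fault-free values for test 1 (P=1, Q=1, R=1, S=0): G1=1, G2=0, G3=0, G4=1, G5=1, G6=1, giving Y=1. Observed 0.
Test 1: faults giving observed 0 are {G4 stuck-at-0, G4 inverted output, G5 stuck-at-0, G5 inverted output, G6 stuck-at-0, G6 inverted output}.
Test 2 (P=1, Q=0, R=1, S=1): fault-free G1=1, G2=0, G3=0, G4=0, G5=1, G6=1 → 1; observed 1. Eliminates G5 stuck-at-0, G5 inverted output, G6 stuck-at-0, G6 inverted output.
Test 3 (P=0, Q=0, R=0, S=0): fault-free G1=0, G2=1, G3=0, G4=0, G5=0, G6=0 → 0; observed 0. Eliminates G4 inverted output.
Only G4 stuck-at-0 is consistent with every test.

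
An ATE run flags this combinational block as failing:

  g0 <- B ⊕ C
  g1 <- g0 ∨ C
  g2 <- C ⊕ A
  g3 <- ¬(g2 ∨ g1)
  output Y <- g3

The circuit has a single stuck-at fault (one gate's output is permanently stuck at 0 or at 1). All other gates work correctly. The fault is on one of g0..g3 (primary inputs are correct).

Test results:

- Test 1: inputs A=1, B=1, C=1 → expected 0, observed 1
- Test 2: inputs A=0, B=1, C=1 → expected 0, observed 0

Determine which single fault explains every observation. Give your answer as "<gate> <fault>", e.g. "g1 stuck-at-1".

g1 stuck-at-0

Fault-free values for test 1 (A=1, B=1, C=1): g0=0, g1=1, g2=0, g3=0, giving Y=0. Observed 1.
Test 1: faults giving observed 1 are {g1 stuck-at-0, g3 stuck-at-1}.
Test 2 (A=0, B=1, C=1): fault-free g0=0, g1=1, g2=1, g3=0 → 0; observed 0. Eliminates g3 stuck-at-1.
Only g1 stuck-at-0 is consistent with every test.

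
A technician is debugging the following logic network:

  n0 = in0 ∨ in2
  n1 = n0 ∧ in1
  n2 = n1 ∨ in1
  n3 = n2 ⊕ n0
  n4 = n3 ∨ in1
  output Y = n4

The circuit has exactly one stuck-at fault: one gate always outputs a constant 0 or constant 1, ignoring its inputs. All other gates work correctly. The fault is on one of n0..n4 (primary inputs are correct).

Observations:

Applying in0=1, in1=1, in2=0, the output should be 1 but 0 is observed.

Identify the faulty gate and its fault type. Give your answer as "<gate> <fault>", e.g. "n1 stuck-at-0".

Fault-free values for test 1 (in0=1, in1=1, in2=0): n0=1, n1=1, n2=1, n3=0, n4=1, giving Y=1. Observed 0.
Test 1: faults giving observed 0 are {n4 stuck-at-0}.
Only n4 stuck-at-0 is consistent with every test.

n4 stuck-at-0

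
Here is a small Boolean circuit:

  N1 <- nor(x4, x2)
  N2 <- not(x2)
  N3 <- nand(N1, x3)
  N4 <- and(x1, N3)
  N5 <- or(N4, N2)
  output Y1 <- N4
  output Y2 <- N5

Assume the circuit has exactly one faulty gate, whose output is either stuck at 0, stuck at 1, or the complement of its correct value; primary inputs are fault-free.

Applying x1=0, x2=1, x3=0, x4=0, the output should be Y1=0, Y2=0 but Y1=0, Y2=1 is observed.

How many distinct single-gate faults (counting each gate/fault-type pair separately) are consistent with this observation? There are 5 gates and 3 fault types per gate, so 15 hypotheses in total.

4

Fault-free: N1=0, N2=0, N3=1, N4=0, N5=0 → Y1=0, Y2=0. Observed Y1=0, Y2=1.
  N1: none of the 3 fault types match ✗
  N2: stuck-at-1, inverted output ✓; others ✗
  N3: none of the 3 fault types match ✗
  N4: none of the 3 fault types match ✗
  N5: stuck-at-1, inverted output ✓; others ✗
Consistent faults: {N2 stuck-at-1, N2 inverted output, N5 stuck-at-1, N5 inverted output} — 4 in all.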